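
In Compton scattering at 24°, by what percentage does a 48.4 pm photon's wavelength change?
0.4334%

Calculate the Compton shift:
Δλ = λ_C(1 - cos(24°))
Δλ = 2.4263 × (1 - cos(24°))
Δλ = 2.4263 × 0.0865
Δλ = 0.2098 pm

Percentage change:
(Δλ/λ₀) × 100 = (0.2098/48.4) × 100
= 0.4334%

(Intermediate values are shown rounded; full precision is carried through to the final answer.)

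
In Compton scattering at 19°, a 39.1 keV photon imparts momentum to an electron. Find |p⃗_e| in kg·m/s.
6.8839e-24 kg·m/s

The electron is initially at rest, so by conservation of momentum:
p⃗_e = p⃗₀ − p⃗'  (incident photon momentum minus scattered photon momentum)

Photon momentum magnitudes (p = h/λ = E/c):
λ₀ = hc/E₀ = 31.7095 pm → p₀ = h/λ₀ = 2.0896e-23 kg·m/s
Δλ = λ_C(1 − cos 19°) = 0.1322 pm
λ' = 31.8417 pm → p' = h/λ' = 2.0809e-23 kg·m/s

The scattered photon makes angle θ = 19° with the incident direction, so by the law of cosines:
|p⃗_e|² = p₀² + p'² − 2p₀p'cos θ
|p⃗_e|² = (2.0896e-23)² + (2.0809e-23)² − 2·2.0896e-23·2.0809e-23·cos(19°)
|p⃗_e| = 6.8839e-24 kg·m/s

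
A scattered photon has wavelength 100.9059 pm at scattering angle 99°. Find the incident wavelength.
98.1000 pm

From λ' = λ + Δλ, we have λ = λ' - Δλ

First calculate the Compton shift:
Δλ = λ_C(1 - cos θ)
Δλ = 2.4263 × (1 - cos(99°))
Δλ = 2.4263 × 1.1564
Δλ = 2.8059 pm

Initial wavelength:
λ = λ' - Δλ
λ = 100.9059 - 2.8059
λ = 98.1000 pm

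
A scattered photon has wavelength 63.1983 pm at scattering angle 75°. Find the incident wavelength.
61.4000 pm

From λ' = λ + Δλ, we have λ = λ' - Δλ

First calculate the Compton shift:
Δλ = λ_C(1 - cos θ)
Δλ = 2.4263 × (1 - cos(75°))
Δλ = 2.4263 × 0.7412
Δλ = 1.7983 pm

Initial wavelength:
λ = λ' - Δλ
λ = 63.1983 - 1.7983
λ = 61.4000 pm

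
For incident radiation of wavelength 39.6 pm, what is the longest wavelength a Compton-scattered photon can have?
44.4526 pm (at θ = 180°)

The Compton shift is Δλ = λ_C(1 − cos θ).

Since cos θ ranges from −1 to 1, the factor (1 − cos θ) ranges from 0 to 2; the maximum shift occurs at θ = 180° (backscattering):
Δλ_max = 2λ_C = 2 × 2.4263 pm = 4.8526 pm

Maximum scattered wavelength:
λ'_max = λ₀ + Δλ_max = 39.6 + 4.8526 = 44.4526 pm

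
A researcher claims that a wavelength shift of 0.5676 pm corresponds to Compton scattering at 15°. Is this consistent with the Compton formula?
No, inconsistent

Calculate the expected shift for θ = 15°:

Δλ_expected = λ_C(1 - cos(15°))
Δλ_expected = 2.4263 × (1 - cos(15°))
Δλ_expected = 2.4263 × 0.0341
Δλ_expected = 0.0827 pm

Given shift: 0.5676 pm
Expected shift: 0.0827 pm
Difference: 0.4850 pm

The values do not match. The given shift corresponds to θ ≈ 40.0°, not 15°.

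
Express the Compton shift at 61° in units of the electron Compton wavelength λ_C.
0.5152 λ_C

The Compton shift formula is:
Δλ = λ_C(1 - cos θ)

Dividing both sides by λ_C:
Δλ/λ_C = 1 - cos θ

For θ = 61°:
Δλ/λ_C = 1 - cos(61°)
Δλ/λ_C = 1 - 0.4848
Δλ/λ_C = 0.5152

This means the shift is 0.5152 × λ_C = 1.2500 pm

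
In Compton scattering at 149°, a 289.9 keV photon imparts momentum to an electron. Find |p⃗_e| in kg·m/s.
2.2301e-22 kg·m/s

The electron is initially at rest, so by conservation of momentum:
p⃗_e = p⃗₀ − p⃗'  (incident photon momentum minus scattered photon momentum)

Photon momentum magnitudes (p = h/λ = E/c):
λ₀ = hc/E₀ = 4.2768 pm → p₀ = h/λ₀ = 1.5493e-22 kg·m/s
Δλ = λ_C(1 − cos 149°) = 4.5061 pm
λ' = 8.7829 pm → p' = h/λ' = 7.5443e-23 kg·m/s

The scattered photon makes angle θ = 149° with the incident direction, so by the law of cosines:
|p⃗_e|² = p₀² + p'² − 2p₀p'cos θ
|p⃗_e|² = (1.5493e-22)² + (7.5443e-23)² − 2·1.5493e-22·7.5443e-23·cos(149°)
|p⃗_e| = 2.2301e-22 kg·m/s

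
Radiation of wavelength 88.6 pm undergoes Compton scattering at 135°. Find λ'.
92.7420 pm

Using the Compton formula: λ' = λ + λ_C(1 − cos θ)

For θ = 135°, cos θ = -√2/2 (exact) ≈ -0.7071, so:
1 − cos 135° = 1 − (-√2/2) ≈ 1.7071

Δλ = λ_C × 1.7071 = 2.4263 × 1.7071 = 4.1420 pm

λ' = 88.6 + 4.1420 = 92.7420 pm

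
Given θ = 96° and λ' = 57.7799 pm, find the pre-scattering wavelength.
55.1000 pm

From λ' = λ + Δλ, we have λ = λ' - Δλ

First calculate the Compton shift:
Δλ = λ_C(1 - cos θ)
Δλ = 2.4263 × (1 - cos(96°))
Δλ = 2.4263 × 1.1045
Δλ = 2.6799 pm

Initial wavelength:
λ = λ' - Δλ
λ = 57.7799 - 2.6799
λ = 55.1000 pm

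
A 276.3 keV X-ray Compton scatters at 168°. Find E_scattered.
133.5043 keV

First convert energy to wavelength:
λ = hc/E, with hc ≈ 1239.842 keV·pm (i.e. 1239.842 eV·nm)

For E = 276.3 keV = 276300 eV:
λ = 1239.842 keV·pm / 276.3 keV
λ = 4.4873 pm

Calculate the Compton shift:
Δλ = λ_C(1 - cos(168°)) = 2.4263 × 1.9781
Δλ = 4.7996 pm

Final wavelength:
λ' = 4.4873 + 4.7996 = 9.2869 pm

Final energy:
E' = hc/λ' = 1239.842 / 9.2869 = 133.5043 keV

(Intermediate values are shown rounded; full precision is carried through to the final answer.)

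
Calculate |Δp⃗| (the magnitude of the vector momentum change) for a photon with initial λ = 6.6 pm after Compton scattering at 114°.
1.4093e-22 kg·m/s

Photon momentum magnitude is p = h/λ.

Initial momentum:
p₀ = h/λ = 6.6261e-34/6.6000e-12 = 1.0040e-22 kg·m/s

After scattering:
λ' = λ + Δλ = 6.6 + 3.4132 = 10.0132 pm
p' = h/λ' = 6.6261e-34/1.0013e-11 = 6.6173e-23 kg·m/s

Momentum is a vector; the scattered photon's direction makes angle θ = 114° with the incident direction. The magnitude of the vector change Δp⃗ = p⃗₀ − p⃗' is found from the law of cosines:
|Δp⃗|² = p₀² + p'² − 2p₀p'cos θ
|Δp⃗|² = (1.0040e-22)² + (6.6173e-23)² − 2·1.0040e-22·6.6173e-23·cos(114°)
|Δp⃗| = 1.4093e-22 kg·m/s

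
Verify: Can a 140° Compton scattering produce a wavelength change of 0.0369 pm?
No, inconsistent

Calculate the expected shift for θ = 140°:

Δλ_expected = λ_C(1 - cos(140°))
Δλ_expected = 2.4263 × (1 - cos(140°))
Δλ_expected = 2.4263 × 1.7660
Δλ_expected = 4.2850 pm

Given shift: 0.0369 pm
Expected shift: 4.2850 pm
Difference: 4.2481 pm

The values do not match. The given shift corresponds to θ ≈ 10.0°, not 140°.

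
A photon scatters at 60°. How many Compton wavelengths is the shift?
0.5000 λ_C

The Compton shift formula is:
Δλ = λ_C(1 - cos θ)

Dividing both sides by λ_C:
Δλ/λ_C = 1 - cos θ

For θ = 60°:
Δλ/λ_C = 1 - cos(60°)
Δλ/λ_C = 1 - 0.5000
Δλ/λ_C = 0.5000

This means the shift is 0.5000 × λ_C = 1.2132 pm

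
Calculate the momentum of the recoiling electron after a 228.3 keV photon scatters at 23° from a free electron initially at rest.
4.7991e-23 kg·m/s

The electron is initially at rest, so by conservation of momentum:
p⃗_e = p⃗₀ − p⃗'  (incident photon momentum minus scattered photon momentum)

Photon momentum magnitudes (p = h/λ = E/c):
λ₀ = hc/E₀ = 5.4308 pm → p₀ = h/λ₀ = 1.2201e-22 kg·m/s
Δλ = λ_C(1 − cos 23°) = 0.1929 pm
λ' = 5.6236 pm → p' = h/λ' = 1.1783e-22 kg·m/s

The scattered photon makes angle θ = 23° with the incident direction, so by the law of cosines:
|p⃗_e|² = p₀² + p'² − 2p₀p'cos θ
|p⃗_e|² = (1.2201e-22)² + (1.1783e-22)² − 2·1.2201e-22·1.1783e-22·cos(23°)
|p⃗_e| = 4.7991e-23 kg·m/s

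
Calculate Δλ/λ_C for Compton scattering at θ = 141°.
1.7771 λ_C

The Compton shift formula is:
Δλ = λ_C(1 - cos θ)

Dividing both sides by λ_C:
Δλ/λ_C = 1 - cos θ

For θ = 141°:
Δλ/λ_C = 1 - cos(141°)
Δλ/λ_C = 1 - -0.7771
Δλ/λ_C = 1.7771

This means the shift is 1.7771 × λ_C = 4.3119 pm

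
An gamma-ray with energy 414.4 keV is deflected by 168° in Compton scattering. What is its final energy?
159.1276 keV

First convert energy to wavelength:
λ = hc/E, with hc ≈ 1239.842 keV·pm (i.e. 1239.842 eV·nm)

For E = 414.4 keV = 414400 eV:
λ = 1239.842 keV·pm / 414.4 keV
λ = 2.9919 pm

Calculate the Compton shift:
Δλ = λ_C(1 - cos(168°)) = 2.4263 × 1.9781
Δλ = 4.7996 pm

Final wavelength:
λ' = 2.9919 + 4.7996 = 7.7915 pm

Final energy:
E' = hc/λ' = 1239.842 / 7.7915 = 159.1276 keV

(Intermediate values are shown rounded; full precision is carried through to the final answer.)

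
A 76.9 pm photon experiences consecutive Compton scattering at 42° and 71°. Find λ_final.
79.1596 pm

Apply Compton shift twice:

First scattering at θ₁ = 42°:
Δλ₁ = λ_C(1 - cos(42°))
Δλ₁ = 2.4263 × 0.2569
Δλ₁ = 0.6232 pm

After first scattering:
λ₁ = 76.9 + 0.6232 = 77.5232 pm

Second scattering at θ₂ = 71°:
Δλ₂ = λ_C(1 - cos(71°))
Δλ₂ = 2.4263 × 0.6744
Δλ₂ = 1.6364 pm

Final wavelength:
λ₂ = 77.5232 + 1.6364 = 79.1596 pm

Total shift: Δλ_total = 0.6232 + 1.6364 = 2.2596 pm

(Intermediate values are shown rounded; full precision is carried through to the final answer.)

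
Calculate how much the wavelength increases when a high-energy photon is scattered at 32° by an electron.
0.3687 pm

Using the Compton scattering formula:
Δλ = λ_C(1 - cos θ)

where λ_C = h/(m_e·c) ≈ 2.4263 pm is the Compton wavelength of an electron.

For θ = 32°:
cos(32°) = 0.8480
1 - cos(32°) = 0.1520

Δλ = 2.4263 × 0.1520
Δλ = 0.3687 pm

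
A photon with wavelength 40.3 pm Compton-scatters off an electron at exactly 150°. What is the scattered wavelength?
44.8276 pm

Using the Compton formula: λ' = λ + λ_C(1 − cos θ)

For θ = 150°, cos θ = -√3/2 (exact) ≈ -0.8660, so:
1 − cos 150° = 1 − (-√3/2) ≈ 1.8660

Δλ = λ_C × 1.8660 = 2.4263 × 1.8660 = 4.5276 pm

λ' = 40.3 + 4.5276 = 44.8276 pm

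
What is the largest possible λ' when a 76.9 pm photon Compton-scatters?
81.7526 pm (at θ = 180°)

The Compton shift is Δλ = λ_C(1 − cos θ).

Since cos θ ranges from −1 to 1, the factor (1 − cos θ) ranges from 0 to 2; the maximum shift occurs at θ = 180° (backscattering):
Δλ_max = 2λ_C = 2 × 2.4263 pm = 4.8526 pm

Maximum scattered wavelength:
λ'_max = λ₀ + Δλ_max = 76.9 + 4.8526 = 81.7526 pm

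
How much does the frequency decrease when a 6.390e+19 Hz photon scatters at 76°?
1.800e+19 Hz (decrease)

Convert frequency to wavelength (c = 299792458 m/s):
λ₀ = c/f₀ = 299792458/6.390e+19 = 4.6915878e-12 m = 4.6916 pm

Calculate Compton shift:
Δλ = λ_C(1 - cos(76°)) = 1.8393 pm

Final wavelength:
λ' = λ₀ + Δλ = 4.6916 + 1.8393 = 6.5309 pm

Final frequency:
f' = c/λ' = 299792458/6.5309204e-12 = 4.5903554e+19 Hz

Frequency shift (decrease):
Δf = f₀ - f' = 6.390e+19 - 4.5903554e+19 = 1.800e+19 Hz

(Intermediate values are shown rounded; full precision is carried through to the final answer.)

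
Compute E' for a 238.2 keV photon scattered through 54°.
199.8067 keV

First convert energy to wavelength:
λ = hc/E, with hc ≈ 1239.842 keV·pm (i.e. 1239.842 eV·nm)

For E = 238.2 keV = 238200 eV:
λ = 1239.842 keV·pm / 238.2 keV
λ = 5.2050 pm

Calculate the Compton shift:
Δλ = λ_C(1 - cos(54°)) = 2.4263 × 0.4122
Δλ = 1.0002 pm

Final wavelength:
λ' = 5.2050 + 1.0002 = 6.2052 pm

Final energy:
E' = hc/λ' = 1239.842 / 6.2052 = 199.8067 keV

(Intermediate values are shown rounded; full precision is carried through to the final answer.)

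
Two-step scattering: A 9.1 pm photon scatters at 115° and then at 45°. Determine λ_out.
13.2624 pm

Apply Compton shift twice:

First scattering at θ₁ = 115°:
Δλ₁ = λ_C(1 - cos(115°))
Δλ₁ = 2.4263 × 1.4226
Δλ₁ = 3.4517 pm

After first scattering:
λ₁ = 9.1 + 3.4517 = 12.5517 pm

Second scattering at θ₂ = 45°:
Δλ₂ = λ_C(1 - cos(45°))
Δλ₂ = 2.4263 × 0.2929
Δλ₂ = 0.7106 pm

Final wavelength:
λ₂ = 12.5517 + 0.7106 = 13.2624 pm

Total shift: Δλ_total = 3.4517 + 0.7106 = 4.1624 pm

(Intermediate values are shown rounded; full precision is carried through to the final answer.)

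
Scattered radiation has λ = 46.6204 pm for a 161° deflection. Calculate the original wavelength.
41.9000 pm

From λ' = λ + Δλ, we have λ = λ' - Δλ

First calculate the Compton shift:
Δλ = λ_C(1 - cos θ)
Δλ = 2.4263 × (1 - cos(161°))
Δλ = 2.4263 × 1.9455
Δλ = 4.7204 pm

Initial wavelength:
λ = λ' - Δλ
λ = 46.6204 - 4.7204
λ = 41.9000 pm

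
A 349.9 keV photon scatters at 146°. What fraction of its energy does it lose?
0.5560 (or 55.60%)

Calculate initial and final photon energies:

Initial: E₀ = 349.9 keV → λ₀ = 3.5434 pm
Compton shift: Δλ = 4.4378 pm
Final wavelength: λ' = 7.9812 pm
Final energy: E' = 155.3447 keV

Fractional energy loss:
(E₀ - E')/E₀ = (349.9000 - 155.3447)/349.9000
= 194.5553/349.9000
= 0.5560
= 55.60%

(Intermediate values are shown rounded; full precision is carried through to the final answer.)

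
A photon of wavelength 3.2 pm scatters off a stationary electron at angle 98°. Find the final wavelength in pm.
5.9640 pm

Using the Compton scattering formula:
λ' = λ + Δλ = λ + λ_C(1 - cos θ)

Given:
- Initial wavelength λ = 3.2 pm
- Scattering angle θ = 98°
- Compton wavelength λ_C ≈ 2.4263 pm

Calculate the shift:
Δλ = 2.4263 × (1 - cos(98°))
Δλ = 2.4263 × 1.1392
Δλ = 2.7640 pm

Final wavelength:
λ' = 3.2 + 2.7640 = 5.9640 pm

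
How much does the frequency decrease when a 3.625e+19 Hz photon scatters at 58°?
4.393e+18 Hz (decrease)

Convert frequency to wavelength (c = 299792458 m/s):
λ₀ = c/f₀ = 299792458/3.625e+19 = 8.2701368e-12 m = 8.2701 pm

Calculate Compton shift:
Δλ = λ_C(1 - cos(58°)) = 1.1406 pm

Final wavelength:
λ' = λ₀ + Δλ = 8.2701 + 1.1406 = 9.4107 pm

Final frequency:
f' = c/λ' = 299792458/9.4106985e-12 = 3.1856558e+19 Hz

Frequency shift (decrease):
Δf = f₀ - f' = 3.625e+19 - 3.1856558e+19 = 4.393e+18 Hz

(Intermediate values are shown rounded; full precision is carried through to the final answer.)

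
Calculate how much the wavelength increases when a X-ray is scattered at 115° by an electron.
3.4517 pm

Using the Compton scattering formula:
Δλ = λ_C(1 - cos θ)

where λ_C = h/(m_e·c) ≈ 2.4263 pm is the Compton wavelength of an electron.

For θ = 115°:
cos(115°) = -0.4226
1 - cos(115°) = 1.4226

Δλ = 2.4263 × 1.4226
Δλ = 3.4517 pm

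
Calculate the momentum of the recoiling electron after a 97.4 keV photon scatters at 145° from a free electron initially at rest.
8.6600e-23 kg·m/s

The electron is initially at rest, so by conservation of momentum:
p⃗_e = p⃗₀ − p⃗'  (incident photon momentum minus scattered photon momentum)

Photon momentum magnitudes (p = h/λ = E/c):
λ₀ = hc/E₀ = 12.7294 pm → p₀ = h/λ₀ = 5.2053e-23 kg·m/s
Δλ = λ_C(1 − cos 145°) = 4.4138 pm
λ' = 17.1432 pm → p' = h/λ' = 3.8651e-23 kg·m/s

The scattered photon makes angle θ = 145° with the incident direction, so by the law of cosines:
|p⃗_e|² = p₀² + p'² − 2p₀p'cos θ
|p⃗_e|² = (5.2053e-23)² + (3.8651e-23)² − 2·5.2053e-23·3.8651e-23·cos(145°)
|p⃗_e| = 8.6600e-23 kg·m/s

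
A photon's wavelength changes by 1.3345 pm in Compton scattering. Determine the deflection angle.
63.26°

From the Compton formula Δλ = λ_C(1 - cos θ), we can solve for θ:

cos θ = 1 - Δλ/λ_C

Given:
- Δλ = 1.3345 pm
- λ_C = h/(m_e·c) ≈ 2.42631024 pm

cos θ = 1 - 1.3345/2.42631024
cos θ = 1 - 0.550012
cos θ = 0.449988

θ = arccos(0.449988)
θ = 63.26°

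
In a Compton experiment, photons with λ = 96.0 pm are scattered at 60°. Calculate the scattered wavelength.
97.2132 pm

Using the Compton scattering formula:
λ' = λ + Δλ = λ + λ_C(1 - cos θ)

Given:
- Initial wavelength λ = 96.0 pm
- Scattering angle θ = 60°
- Compton wavelength λ_C ≈ 2.4263 pm

Calculate the shift:
Δλ = 2.4263 × (1 - cos(60°))
Δλ = 2.4263 × 0.5000
Δλ = 1.2132 pm

Final wavelength:
λ' = 96.0 + 1.2132 = 97.2132 pm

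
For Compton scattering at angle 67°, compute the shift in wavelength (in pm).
1.4783 pm

Using the Compton scattering formula:
Δλ = λ_C(1 - cos θ)

where λ_C = h/(m_e·c) ≈ 2.4263 pm is the Compton wavelength of an electron.

For θ = 67°:
cos(67°) = 0.3907
1 - cos(67°) = 0.6093

Δλ = 2.4263 × 0.6093
Δλ = 1.4783 pm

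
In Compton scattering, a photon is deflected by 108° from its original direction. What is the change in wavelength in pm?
3.1761 pm

Using the Compton scattering formula:
Δλ = λ_C(1 - cos θ)

where λ_C = h/(m_e·c) ≈ 2.4263 pm is the Compton wavelength of an electron.

For θ = 108°:
cos(108°) = -0.3090
1 - cos(108°) = 1.3090

Δλ = 2.4263 × 1.3090
Δλ = 3.1761 pm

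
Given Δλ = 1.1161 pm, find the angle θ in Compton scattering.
57.32°

From the Compton formula Δλ = λ_C(1 - cos θ), we can solve for θ:

cos θ = 1 - Δλ/λ_C

Given:
- Δλ = 1.1161 pm
- λ_C = h/(m_e·c) ≈ 2.42631024 pm

cos θ = 1 - 1.1161/2.42631024
cos θ = 1 - 0.459999
cos θ = 0.540001

θ = arccos(0.540001)
θ = 57.32°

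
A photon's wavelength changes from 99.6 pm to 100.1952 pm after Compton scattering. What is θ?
41.00°

First find the wavelength shift:
Δλ = λ' - λ = 100.1952 - 99.6 = 0.5952 pm

Using Δλ = λ_C(1 - cos θ), with λ_C = h/(m_e·c) ≈ 2.42631024 pm:
cos θ = 1 - Δλ/λ_C
cos θ = 1 - 0.5952/2.42631024
cos θ = 0.754689

θ = arccos(0.754689)
θ = 41.00°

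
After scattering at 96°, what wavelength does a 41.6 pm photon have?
44.2799 pm

Using the Compton scattering formula:
λ' = λ + Δλ = λ + λ_C(1 - cos θ)

Given:
- Initial wavelength λ = 41.6 pm
- Scattering angle θ = 96°
- Compton wavelength λ_C ≈ 2.4263 pm

Calculate the shift:
Δλ = 2.4263 × (1 - cos(96°))
Δλ = 2.4263 × 1.1045
Δλ = 2.6799 pm

Final wavelength:
λ' = 41.6 + 2.6799 = 44.2799 pm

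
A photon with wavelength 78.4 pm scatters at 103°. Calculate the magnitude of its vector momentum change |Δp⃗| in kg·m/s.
1.2988e-23 kg·m/s

Photon momentum magnitude is p = h/λ.

Initial momentum:
p₀ = h/λ = 6.6261e-34/7.8400e-11 = 8.4516e-24 kg·m/s

After scattering:
λ' = λ + Δλ = 78.4 + 2.9721 = 81.3721 pm
p' = h/λ' = 6.6261e-34/8.1372e-11 = 8.1429e-24 kg·m/s

Momentum is a vector; the scattered photon's direction makes angle θ = 103° with the incident direction. The magnitude of the vector change Δp⃗ = p⃗₀ − p⃗' is found from the law of cosines:
|Δp⃗|² = p₀² + p'² − 2p₀p'cos θ
|Δp⃗|² = (8.4516e-24)² + (8.1429e-24)² − 2·8.4516e-24·8.1429e-24·cos(103°)
|Δp⃗| = 1.2988e-23 kg·m/s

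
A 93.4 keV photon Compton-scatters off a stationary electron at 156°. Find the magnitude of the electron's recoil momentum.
8.5040e-23 kg·m/s

The electron is initially at rest, so by conservation of momentum:
p⃗_e = p⃗₀ − p⃗'  (incident photon momentum minus scattered photon momentum)

Photon momentum magnitudes (p = h/λ = E/c):
λ₀ = hc/E₀ = 13.2745 pm → p₀ = h/λ₀ = 4.9916e-23 kg·m/s
Δλ = λ_C(1 − cos 156°) = 4.6429 pm
λ' = 17.9174 pm → p' = h/λ' = 3.6981e-23 kg·m/s

The scattered photon makes angle θ = 156° with the incident direction, so by the law of cosines:
|p⃗_e|² = p₀² + p'² − 2p₀p'cos θ
|p⃗_e|² = (4.9916e-23)² + (3.6981e-23)² − 2·4.9916e-23·3.6981e-23·cos(156°)
|p⃗_e| = 8.5040e-23 kg·m/s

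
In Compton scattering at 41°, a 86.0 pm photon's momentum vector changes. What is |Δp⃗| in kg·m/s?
5.3782e-24 kg·m/s

Photon momentum magnitude is p = h/λ.

Initial momentum:
p₀ = h/λ = 6.6261e-34/8.6000e-11 = 7.7047e-24 kg·m/s

After scattering:
λ' = λ + Δλ = 86.0 + 0.5952 = 86.5952 pm
p' = h/λ' = 6.6261e-34/8.6595e-11 = 7.6518e-24 kg·m/s

Momentum is a vector; the scattered photon's direction makes angle θ = 41° with the incident direction. The magnitude of the vector change Δp⃗ = p⃗₀ − p⃗' is found from the law of cosines:
|Δp⃗|² = p₀² + p'² − 2p₀p'cos θ
|Δp⃗|² = (7.7047e-24)² + (7.6518e-24)² − 2·7.7047e-24·7.6518e-24·cos(41°)
|Δp⃗| = 5.3782e-24 kg·m/s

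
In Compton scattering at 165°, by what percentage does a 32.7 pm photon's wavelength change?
14.5870%

Calculate the Compton shift:
Δλ = λ_C(1 - cos(165°))
Δλ = 2.4263 × (1 - cos(165°))
Δλ = 2.4263 × 1.9659
Δλ = 4.7699 pm

Percentage change:
(Δλ/λ₀) × 100 = (4.7699/32.7) × 100
= 14.5870%

(Intermediate values are shown rounded; full precision is carried through to the final answer.)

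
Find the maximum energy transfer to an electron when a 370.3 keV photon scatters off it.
219.1151 keV

Maximum energy transfer occurs at θ = 180° (backscattering).

Initial photon: E₀ = 370.3 keV → λ₀ = 3.3482 pm

Maximum Compton shift (at 180°):
Δλ_max = 2λ_C = 2 × 2.4263 = 4.8526 pm

Final wavelength:
λ' = 3.3482 + 4.8526 = 8.2008 pm

Minimum photon energy (maximum energy to electron):
E'_min = hc/λ' = 151.1849 keV

Maximum electron kinetic energy:
K_max = E₀ - E'_min = 370.3000 - 151.1849 = 219.1151 keV

(Intermediate values are shown rounded; full precision is carried through to the final answer.)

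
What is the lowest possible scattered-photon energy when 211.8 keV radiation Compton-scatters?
115.8032 keV (at θ = 180°)

The scattered photon has minimum energy when its wavelength is maximum, i.e., when the Compton shift Δλ = λ_C(1 − cos θ) is maximum. This occurs at θ = 180° (backscattering), giving Δλ_max = 2λ_C = 4.8526 pm.

Initial wavelength: λ₀ = hc/E₀ = 5.8538 pm
Maximum final wavelength: λ'_max = λ₀ + 2λ_C = 5.8538 + 4.8526 = 10.7065 pm
Minimum final energy: E'_min = hc/λ'_max = 115.8032 keV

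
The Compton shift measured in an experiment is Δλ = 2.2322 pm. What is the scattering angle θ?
85.41°

From the Compton formula Δλ = λ_C(1 - cos θ), we can solve for θ:

cos θ = 1 - Δλ/λ_C

Given:
- Δλ = 2.2322 pm
- λ_C = h/(m_e·c) ≈ 2.42631024 pm

cos θ = 1 - 2.2322/2.42631024
cos θ = 1 - 0.919998
cos θ = 0.080002

θ = arccos(0.080002)
θ = 85.41°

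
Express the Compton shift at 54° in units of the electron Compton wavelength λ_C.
0.4122 λ_C

The Compton shift formula is:
Δλ = λ_C(1 - cos θ)

Dividing both sides by λ_C:
Δλ/λ_C = 1 - cos θ

For θ = 54°:
Δλ/λ_C = 1 - cos(54°)
Δλ/λ_C = 1 - 0.5878
Δλ/λ_C = 0.4122

This means the shift is 0.4122 × λ_C = 1.0002 pm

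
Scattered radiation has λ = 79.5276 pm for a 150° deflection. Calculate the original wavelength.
75.0000 pm

From λ' = λ + Δλ, we have λ = λ' - Δλ

First calculate the Compton shift:
Δλ = λ_C(1 - cos θ)
Δλ = 2.4263 × (1 - cos(150°))
Δλ = 2.4263 × 1.8660
Δλ = 4.5276 pm

Initial wavelength:
λ = λ' - Δλ
λ = 79.5276 - 4.5276
λ = 75.0000 pm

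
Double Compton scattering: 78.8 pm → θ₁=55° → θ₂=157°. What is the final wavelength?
84.4944 pm

Apply Compton shift twice:

First scattering at θ₁ = 55°:
Δλ₁ = λ_C(1 - cos(55°))
Δλ₁ = 2.4263 × 0.4264
Δλ₁ = 1.0346 pm

After first scattering:
λ₁ = 78.8 + 1.0346 = 79.8346 pm

Second scattering at θ₂ = 157°:
Δλ₂ = λ_C(1 - cos(157°))
Δλ₂ = 2.4263 × 1.9205
Δλ₂ = 4.6597 pm

Final wavelength:
λ₂ = 79.8346 + 4.6597 = 84.4944 pm

Total shift: Δλ_total = 1.0346 + 4.6597 = 5.6944 pm

(Intermediate values are shown rounded; full precision is carried through to the final answer.)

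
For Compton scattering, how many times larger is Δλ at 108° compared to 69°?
108° produces the larger shift by a factor of 2.040

Calculate both shifts using Δλ = λ_C(1 - cos θ):

For θ₁ = 69°:
Δλ₁ = 2.4263 × (1 - cos(69°))
Δλ₁ = 2.4263 × 0.6416
Δλ₁ = 1.5568 pm

For θ₂ = 108°:
Δλ₂ = 2.4263 × (1 - cos(108°))
Δλ₂ = 2.4263 × 1.3090
Δλ₂ = 3.1761 pm

The 108° angle produces the larger shift.
Ratio: 3.1761/1.5568 = 2.040

(Intermediate values are shown rounded; full precision is carried through to the final answer.)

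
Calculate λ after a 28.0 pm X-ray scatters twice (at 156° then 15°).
32.7255 pm

Apply Compton shift twice:

First scattering at θ₁ = 156°:
Δλ₁ = λ_C(1 - cos(156°))
Δλ₁ = 2.4263 × 1.9135
Δλ₁ = 4.6429 pm

After first scattering:
λ₁ = 28.0 + 4.6429 = 32.6429 pm

Second scattering at θ₂ = 15°:
Δλ₂ = λ_C(1 - cos(15°))
Δλ₂ = 2.4263 × 0.0341
Δλ₂ = 0.0827 pm

Final wavelength:
λ₂ = 32.6429 + 0.0827 = 32.7255 pm

Total shift: Δλ_total = 4.6429 + 0.0827 = 4.7255 pm

(Intermediate values are shown rounded; full precision is carried through to the final answer.)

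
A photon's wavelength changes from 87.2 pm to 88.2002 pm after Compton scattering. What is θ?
54.00°

First find the wavelength shift:
Δλ = λ' - λ = 88.2002 - 87.2 = 1.0002 pm

Using Δλ = λ_C(1 - cos θ), with λ_C = h/(m_e·c) ≈ 2.42631024 pm:
cos θ = 1 - Δλ/λ_C
cos θ = 1 - 1.0002/2.42631024
cos θ = 0.587769

θ = arccos(0.587769)
θ = 54.00°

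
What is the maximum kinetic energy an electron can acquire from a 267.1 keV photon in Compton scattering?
136.5145 keV

Maximum energy transfer occurs at θ = 180° (backscattering).

Initial photon: E₀ = 267.1 keV → λ₀ = 4.6419 pm

Maximum Compton shift (at 180°):
Δλ_max = 2λ_C = 2 × 2.4263 = 4.8526 pm

Final wavelength:
λ' = 4.6419 + 4.8526 = 9.4945 pm

Minimum photon energy (maximum energy to electron):
E'_min = hc/λ' = 130.5855 keV

Maximum electron kinetic energy:
K_max = E₀ - E'_min = 267.1000 - 130.5855 = 136.5145 keV

(Intermediate values are shown rounded; full precision is carried through to the final answer.)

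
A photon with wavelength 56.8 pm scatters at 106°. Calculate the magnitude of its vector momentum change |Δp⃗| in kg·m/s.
1.8155e-23 kg·m/s

Photon momentum magnitude is p = h/λ.

Initial momentum:
p₀ = h/λ = 6.6261e-34/5.6800e-11 = 1.1666e-23 kg·m/s

After scattering:
λ' = λ + Δλ = 56.8 + 3.0951 = 59.8951 pm
p' = h/λ' = 6.6261e-34/5.9895e-11 = 1.1063e-23 kg·m/s

Momentum is a vector; the scattered photon's direction makes angle θ = 106° with the incident direction. The magnitude of the vector change Δp⃗ = p⃗₀ − p⃗' is found from the law of cosines:
|Δp⃗|² = p₀² + p'² − 2p₀p'cos θ
|Δp⃗|² = (1.1666e-23)² + (1.1063e-23)² − 2·1.1666e-23·1.1063e-23·cos(106°)
|Δp⃗| = 1.8155e-23 kg·m/s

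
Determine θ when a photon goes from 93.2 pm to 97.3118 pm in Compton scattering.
134.00°

First find the wavelength shift:
Δλ = λ' - λ = 97.3118 - 93.2 = 4.1118 pm

Using Δλ = λ_C(1 - cos θ), with λ_C = h/(m_e·c) ≈ 2.42631024 pm:
cos θ = 1 - Δλ/λ_C
cos θ = 1 - 4.1118/2.42631024
cos θ = -0.694672

θ = arccos(-0.694672)
θ = 134.00°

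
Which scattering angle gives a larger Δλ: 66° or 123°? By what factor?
123° produces the larger shift by a factor of 2.604

Calculate both shifts using Δλ = λ_C(1 - cos θ):

For θ₁ = 66°:
Δλ₁ = 2.4263 × (1 - cos(66°))
Δλ₁ = 2.4263 × 0.5933
Δλ₁ = 1.4394 pm

For θ₂ = 123°:
Δλ₂ = 2.4263 × (1 - cos(123°))
Δλ₂ = 2.4263 × 1.5446
Δλ₂ = 3.7478 pm

The 123° angle produces the larger shift.
Ratio: 3.7478/1.4394 = 2.604

(Intermediate values are shown rounded; full precision is carried through to the final answer.)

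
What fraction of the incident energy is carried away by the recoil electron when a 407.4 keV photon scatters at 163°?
0.6093 (or 60.93%)

Calculate initial and final photon energies:

Initial: E₀ = 407.4 keV → λ₀ = 3.0433 pm
Compton shift: Δλ = 4.7466 pm
Final wavelength: λ' = 7.7899 pm
Final energy: E' = 159.1601 keV

Fractional energy loss:
(E₀ - E')/E₀ = (407.4000 - 159.1601)/407.4000
= 248.2399/407.4000
= 0.6093
= 60.93%

(Intermediate values are shown rounded; full precision is carried through to the final answer.)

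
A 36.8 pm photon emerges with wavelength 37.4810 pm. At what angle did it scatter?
44.00°

First find the wavelength shift:
Δλ = λ' - λ = 37.4810 - 36.8 = 0.6810 pm

Using Δλ = λ_C(1 - cos θ), with λ_C = h/(m_e·c) ≈ 2.42631024 pm:
cos θ = 1 - Δλ/λ_C
cos θ = 1 - 0.6810/2.42631024
cos θ = 0.719327

θ = arccos(0.719327)
θ = 44.00°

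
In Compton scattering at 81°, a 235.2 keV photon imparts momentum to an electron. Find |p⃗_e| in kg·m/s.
1.4296e-22 kg·m/s

The electron is initially at rest, so by conservation of momentum:
p⃗_e = p⃗₀ − p⃗'  (incident photon momentum minus scattered photon momentum)

Photon momentum magnitudes (p = h/λ = E/c):
λ₀ = hc/E₀ = 5.2714 pm → p₀ = h/λ₀ = 1.2570e-22 kg·m/s
Δλ = λ_C(1 − cos 81°) = 2.0468 pm
λ' = 7.3182 pm → p' = h/λ' = 9.0542e-23 kg·m/s

The scattered photon makes angle θ = 81° with the incident direction, so by the law of cosines:
|p⃗_e|² = p₀² + p'² − 2p₀p'cos θ
|p⃗_e|² = (1.2570e-22)² + (9.0542e-23)² − 2·1.2570e-22·9.0542e-23·cos(81°)
|p⃗_e| = 1.4296e-22 kg·m/s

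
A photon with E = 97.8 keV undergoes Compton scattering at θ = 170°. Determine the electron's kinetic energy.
26.9239 keV

By energy conservation: K_e = E_initial - E_final

First find the scattered photon energy:
Initial wavelength: λ = hc/E = 12.6773 pm
Compton shift: Δλ = λ_C(1 - cos(170°)) = 4.8158 pm
Final wavelength: λ' = 12.6773 + 4.8158 = 17.4931 pm
Final photon energy: E' = hc/λ' = 70.8761 keV

Electron kinetic energy:
K_e = E - E' = 97.8000 - 70.8761 = 26.9239 keV

(Intermediate values are shown rounded; full precision is carried through to the final answer.)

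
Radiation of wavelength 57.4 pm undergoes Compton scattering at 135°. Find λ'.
61.5420 pm

Using the Compton formula: λ' = λ + λ_C(1 − cos θ)

For θ = 135°, cos θ = -√2/2 (exact) ≈ -0.7071, so:
1 − cos 135° = 1 − (-√2/2) ≈ 1.7071

Δλ = λ_C × 1.7071 = 2.4263 × 1.7071 = 4.1420 pm

λ' = 57.4 + 4.1420 = 61.5420 pm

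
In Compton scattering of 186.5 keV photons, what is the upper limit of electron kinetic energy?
78.6930 keV

Maximum energy transfer occurs at θ = 180° (backscattering).

Initial photon: E₀ = 186.5 keV → λ₀ = 6.6479 pm

Maximum Compton shift (at 180°):
Δλ_max = 2λ_C = 2 × 2.4263 = 4.8526 pm

Final wavelength:
λ' = 6.6479 + 4.8526 = 11.5006 pm

Minimum photon energy (maximum energy to electron):
E'_min = hc/λ' = 107.8070 keV

Maximum electron kinetic energy:
K_max = E₀ - E'_min = 186.5000 - 107.8070 = 78.6930 keV

(Intermediate values are shown rounded; full precision is carried through to the final answer.)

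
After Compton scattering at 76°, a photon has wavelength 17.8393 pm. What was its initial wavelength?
16.0000 pm

From λ' = λ + Δλ, we have λ = λ' - Δλ

First calculate the Compton shift:
Δλ = λ_C(1 - cos θ)
Δλ = 2.4263 × (1 - cos(76°))
Δλ = 2.4263 × 0.7581
Δλ = 1.8393 pm

Initial wavelength:
λ = λ' - Δλ
λ = 17.8393 - 1.8393
λ = 16.0000 pm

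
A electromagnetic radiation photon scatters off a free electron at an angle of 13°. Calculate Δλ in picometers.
0.0622 pm

Using the Compton scattering formula:
Δλ = λ_C(1 - cos θ)

where λ_C = h/(m_e·c) ≈ 2.4263 pm is the Compton wavelength of an electron.

For θ = 13°:
cos(13°) = 0.9744
1 - cos(13°) = 0.0256

Δλ = 2.4263 × 0.0256
Δλ = 0.0622 pm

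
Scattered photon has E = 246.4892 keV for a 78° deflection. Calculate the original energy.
398.8999 keV

Convert final energy to wavelength (hc ≈ 1239.842 keV·pm):
λ' = hc/E' = 1239.842 / 246.4892 = 5.0300 pm

Calculate the Compton shift:
Δλ = λ_C(1 - cos(78°))
Δλ = 2.4263 × (1 - cos(78°))
Δλ = 1.9219 pm

Initial wavelength:
λ = λ' - Δλ = 5.0300 - 1.9219 = 3.1082 pm

Initial energy:
E = hc/λ = 1239.842 / 3.1082 = 398.8999 keV

(Intermediate values are shown rounded; full precision is carried through to the final answer.)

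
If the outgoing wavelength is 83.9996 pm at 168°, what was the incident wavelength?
79.2000 pm

From λ' = λ + Δλ, we have λ = λ' - Δλ

First calculate the Compton shift:
Δλ = λ_C(1 - cos θ)
Δλ = 2.4263 × (1 - cos(168°))
Δλ = 2.4263 × 1.9781
Δλ = 4.7996 pm

Initial wavelength:
λ = λ' - Δλ
λ = 83.9996 - 4.7996
λ = 79.2000 pm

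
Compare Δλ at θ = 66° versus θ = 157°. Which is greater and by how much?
157° produces the larger shift by a factor of 3.237

Calculate both shifts using Δλ = λ_C(1 - cos θ):

For θ₁ = 66°:
Δλ₁ = 2.4263 × (1 - cos(66°))
Δλ₁ = 2.4263 × 0.5933
Δλ₁ = 1.4394 pm

For θ₂ = 157°:
Δλ₂ = 2.4263 × (1 - cos(157°))
Δλ₂ = 2.4263 × 1.9205
Δλ₂ = 4.6597 pm

The 157° angle produces the larger shift.
Ratio: 4.6597/1.4394 = 3.237

(Intermediate values are shown rounded; full precision is carried through to the final answer.)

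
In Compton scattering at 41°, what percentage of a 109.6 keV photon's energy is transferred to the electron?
0.0500 (or 5.00%)

Calculate initial and final photon energies:

Initial: E₀ = 109.6 keV → λ₀ = 11.3124 pm
Compton shift: Δλ = 0.5952 pm
Final wavelength: λ' = 11.9076 pm
Final energy: E' = 104.1221 keV

Fractional energy loss:
(E₀ - E')/E₀ = (109.6000 - 104.1221)/109.6000
= 5.4779/109.6000
= 0.0500
= 5.00%

(Intermediate values are shown rounded; full precision is carried through to the final answer.)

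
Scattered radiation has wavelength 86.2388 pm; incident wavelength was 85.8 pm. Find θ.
35.00°

First find the wavelength shift:
Δλ = λ' - λ = 86.2388 - 85.8 = 0.4388 pm

Using Δλ = λ_C(1 - cos θ), with λ_C = h/(m_e·c) ≈ 2.42631024 pm:
cos θ = 1 - Δλ/λ_C
cos θ = 1 - 0.4388/2.42631024
cos θ = 0.819149

θ = arccos(0.819149)
θ = 35.00°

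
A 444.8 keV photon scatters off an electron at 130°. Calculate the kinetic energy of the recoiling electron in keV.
261.7523 keV

By energy conservation: K_e = E_initial - E_final

First find the scattered photon energy:
Initial wavelength: λ = hc/E = 2.7874 pm
Compton shift: Δλ = λ_C(1 - cos(130°)) = 3.9859 pm
Final wavelength: λ' = 2.7874 + 3.9859 = 6.7733 pm
Final photon energy: E' = hc/λ' = 183.0477 keV

Electron kinetic energy:
K_e = E - E' = 444.8000 - 183.0477 = 261.7523 keV

(Intermediate values are shown rounded; full precision is carried through to the final answer.)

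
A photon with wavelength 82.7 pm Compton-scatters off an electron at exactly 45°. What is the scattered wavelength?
83.4106 pm

Using the Compton formula: λ' = λ + λ_C(1 − cos θ)

For θ = 45°, cos θ = √2/2 (exact) ≈ 0.7071, so:
1 − cos 45° = 1 − (√2/2) ≈ 0.2929

Δλ = λ_C × 0.2929 = 2.4263 × 0.2929 = 0.7106 pm

λ' = 82.7 + 0.7106 = 83.4106 pm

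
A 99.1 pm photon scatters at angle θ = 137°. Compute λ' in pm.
103.3008 pm

Using the Compton scattering formula:
λ' = λ + Δλ = λ + λ_C(1 - cos θ)

Given:
- Initial wavelength λ = 99.1 pm
- Scattering angle θ = 137°
- Compton wavelength λ_C ≈ 2.4263 pm

Calculate the shift:
Δλ = 2.4263 × (1 - cos(137°))
Δλ = 2.4263 × 1.7314
Δλ = 4.2008 pm

Final wavelength:
λ' = 99.1 + 4.2008 = 103.3008 pm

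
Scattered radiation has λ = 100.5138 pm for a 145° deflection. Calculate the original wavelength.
96.1000 pm

From λ' = λ + Δλ, we have λ = λ' - Δλ

First calculate the Compton shift:
Δλ = λ_C(1 - cos θ)
Δλ = 2.4263 × (1 - cos(145°))
Δλ = 2.4263 × 1.8192
Δλ = 4.4138 pm

Initial wavelength:
λ = λ' - Δλ
λ = 100.5138 - 4.4138
λ = 96.1000 pm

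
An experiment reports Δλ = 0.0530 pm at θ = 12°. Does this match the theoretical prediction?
Yes, consistent

Calculate the expected shift for θ = 12°:

Δλ_expected = λ_C(1 - cos(12°))
Δλ_expected = 2.4263 × (1 - cos(12°))
Δλ_expected = 2.4263 × 0.0219
Δλ_expected = 0.0530 pm

Given shift: 0.0530 pm
Expected shift: 0.0530 pm
Difference: 0.0000 pm

The values match. This is consistent with Compton scattering at the stated angle.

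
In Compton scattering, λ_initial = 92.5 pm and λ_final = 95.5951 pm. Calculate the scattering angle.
106.00°

First find the wavelength shift:
Δλ = λ' - λ = 95.5951 - 92.5 = 3.0951 pm

Using Δλ = λ_C(1 - cos θ), with λ_C = h/(m_e·c) ≈ 2.42631024 pm:
cos θ = 1 - Δλ/λ_C
cos θ = 1 - 3.0951/2.42631024
cos θ = -0.275641

θ = arccos(-0.275641)
θ = 106.00°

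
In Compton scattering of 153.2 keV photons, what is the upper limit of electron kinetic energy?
57.4266 keV

Maximum energy transfer occurs at θ = 180° (backscattering).

Initial photon: E₀ = 153.2 keV → λ₀ = 8.0930 pm

Maximum Compton shift (at 180°):
Δλ_max = 2λ_C = 2 × 2.4263 = 4.8526 pm

Final wavelength:
λ' = 8.0930 + 4.8526 = 12.9456 pm

Minimum photon energy (maximum energy to electron):
E'_min = hc/λ' = 95.7734 keV

Maximum electron kinetic energy:
K_max = E₀ - E'_min = 153.2000 - 95.7734 = 57.4266 keV

(Intermediate values are shown rounded; full precision is carried through to the final answer.)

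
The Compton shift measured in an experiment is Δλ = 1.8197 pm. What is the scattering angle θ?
75.52°

From the Compton formula Δλ = λ_C(1 - cos θ), we can solve for θ:

cos θ = 1 - Δλ/λ_C

Given:
- Δλ = 1.8197 pm
- λ_C = h/(m_e·c) ≈ 2.42631024 pm

cos θ = 1 - 1.8197/2.42631024
cos θ = 1 - 0.749987
cos θ = 0.250013

θ = arccos(0.250013)
θ = 75.52°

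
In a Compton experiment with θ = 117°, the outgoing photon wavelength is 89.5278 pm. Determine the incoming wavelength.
86.0000 pm

From λ' = λ + Δλ, we have λ = λ' - Δλ

First calculate the Compton shift:
Δλ = λ_C(1 - cos θ)
Δλ = 2.4263 × (1 - cos(117°))
Δλ = 2.4263 × 1.4540
Δλ = 3.5278 pm

Initial wavelength:
λ = λ' - Δλ
λ = 89.5278 - 3.5278
λ = 86.0000 pm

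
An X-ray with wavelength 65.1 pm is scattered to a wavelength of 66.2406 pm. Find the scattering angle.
58.00°

First find the wavelength shift:
Δλ = λ' - λ = 66.2406 - 65.1 = 1.1406 pm

Using Δλ = λ_C(1 - cos θ), with λ_C = h/(m_e·c) ≈ 2.42631024 pm:
cos θ = 1 - Δλ/λ_C
cos θ = 1 - 1.1406/2.42631024
cos θ = 0.529903

θ = arccos(0.529903)
θ = 58.00°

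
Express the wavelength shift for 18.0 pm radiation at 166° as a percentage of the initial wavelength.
26.5586%

Calculate the Compton shift:
Δλ = λ_C(1 - cos(166°))
Δλ = 2.4263 × (1 - cos(166°))
Δλ = 2.4263 × 1.9703
Δλ = 4.7805 pm

Percentage change:
(Δλ/λ₀) × 100 = (4.7805/18.0) × 100
= 26.5586%

(Intermediate values are shown rounded; full precision is carried through to the final answer.)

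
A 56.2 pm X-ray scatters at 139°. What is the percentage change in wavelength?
7.5756%

Calculate the Compton shift:
Δλ = λ_C(1 - cos(139°))
Δλ = 2.4263 × (1 - cos(139°))
Δλ = 2.4263 × 1.7547
Δλ = 4.2575 pm

Percentage change:
(Δλ/λ₀) × 100 = (4.2575/56.2) × 100
= 7.5756%

(Intermediate values are shown rounded; full precision is carried through to the final answer.)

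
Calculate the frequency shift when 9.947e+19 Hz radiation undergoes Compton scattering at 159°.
6.056e+19 Hz (decrease)

Convert frequency to wavelength (c = 299792458 m/s):
λ₀ = c/f₀ = 299792458/9.947e+19 = 3.0138982e-12 m = 3.0139 pm

Calculate Compton shift:
Δλ = λ_C(1 - cos(159°)) = 4.6915 pm

Final wavelength:
λ' = λ₀ + Δλ = 3.0139 + 4.6915 = 7.7054 pm

Final frequency:
f' = c/λ' = 299792458/7.7053642e-12 = 3.8906981e+19 Hz

Frequency shift (decrease):
Δf = f₀ - f' = 9.947e+19 - 3.8906981e+19 = 6.056e+19 Hz

(Intermediate values are shown rounded; full precision is carried through to the final answer.)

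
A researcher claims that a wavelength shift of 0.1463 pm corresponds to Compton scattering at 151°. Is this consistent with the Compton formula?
No, inconsistent

Calculate the expected shift for θ = 151°:

Δλ_expected = λ_C(1 - cos(151°))
Δλ_expected = 2.4263 × (1 - cos(151°))
Δλ_expected = 2.4263 × 1.8746
Δλ_expected = 4.5484 pm

Given shift: 0.1463 pm
Expected shift: 4.5484 pm
Difference: 4.4021 pm

The values do not match. The given shift corresponds to θ ≈ 20.0°, not 151°.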